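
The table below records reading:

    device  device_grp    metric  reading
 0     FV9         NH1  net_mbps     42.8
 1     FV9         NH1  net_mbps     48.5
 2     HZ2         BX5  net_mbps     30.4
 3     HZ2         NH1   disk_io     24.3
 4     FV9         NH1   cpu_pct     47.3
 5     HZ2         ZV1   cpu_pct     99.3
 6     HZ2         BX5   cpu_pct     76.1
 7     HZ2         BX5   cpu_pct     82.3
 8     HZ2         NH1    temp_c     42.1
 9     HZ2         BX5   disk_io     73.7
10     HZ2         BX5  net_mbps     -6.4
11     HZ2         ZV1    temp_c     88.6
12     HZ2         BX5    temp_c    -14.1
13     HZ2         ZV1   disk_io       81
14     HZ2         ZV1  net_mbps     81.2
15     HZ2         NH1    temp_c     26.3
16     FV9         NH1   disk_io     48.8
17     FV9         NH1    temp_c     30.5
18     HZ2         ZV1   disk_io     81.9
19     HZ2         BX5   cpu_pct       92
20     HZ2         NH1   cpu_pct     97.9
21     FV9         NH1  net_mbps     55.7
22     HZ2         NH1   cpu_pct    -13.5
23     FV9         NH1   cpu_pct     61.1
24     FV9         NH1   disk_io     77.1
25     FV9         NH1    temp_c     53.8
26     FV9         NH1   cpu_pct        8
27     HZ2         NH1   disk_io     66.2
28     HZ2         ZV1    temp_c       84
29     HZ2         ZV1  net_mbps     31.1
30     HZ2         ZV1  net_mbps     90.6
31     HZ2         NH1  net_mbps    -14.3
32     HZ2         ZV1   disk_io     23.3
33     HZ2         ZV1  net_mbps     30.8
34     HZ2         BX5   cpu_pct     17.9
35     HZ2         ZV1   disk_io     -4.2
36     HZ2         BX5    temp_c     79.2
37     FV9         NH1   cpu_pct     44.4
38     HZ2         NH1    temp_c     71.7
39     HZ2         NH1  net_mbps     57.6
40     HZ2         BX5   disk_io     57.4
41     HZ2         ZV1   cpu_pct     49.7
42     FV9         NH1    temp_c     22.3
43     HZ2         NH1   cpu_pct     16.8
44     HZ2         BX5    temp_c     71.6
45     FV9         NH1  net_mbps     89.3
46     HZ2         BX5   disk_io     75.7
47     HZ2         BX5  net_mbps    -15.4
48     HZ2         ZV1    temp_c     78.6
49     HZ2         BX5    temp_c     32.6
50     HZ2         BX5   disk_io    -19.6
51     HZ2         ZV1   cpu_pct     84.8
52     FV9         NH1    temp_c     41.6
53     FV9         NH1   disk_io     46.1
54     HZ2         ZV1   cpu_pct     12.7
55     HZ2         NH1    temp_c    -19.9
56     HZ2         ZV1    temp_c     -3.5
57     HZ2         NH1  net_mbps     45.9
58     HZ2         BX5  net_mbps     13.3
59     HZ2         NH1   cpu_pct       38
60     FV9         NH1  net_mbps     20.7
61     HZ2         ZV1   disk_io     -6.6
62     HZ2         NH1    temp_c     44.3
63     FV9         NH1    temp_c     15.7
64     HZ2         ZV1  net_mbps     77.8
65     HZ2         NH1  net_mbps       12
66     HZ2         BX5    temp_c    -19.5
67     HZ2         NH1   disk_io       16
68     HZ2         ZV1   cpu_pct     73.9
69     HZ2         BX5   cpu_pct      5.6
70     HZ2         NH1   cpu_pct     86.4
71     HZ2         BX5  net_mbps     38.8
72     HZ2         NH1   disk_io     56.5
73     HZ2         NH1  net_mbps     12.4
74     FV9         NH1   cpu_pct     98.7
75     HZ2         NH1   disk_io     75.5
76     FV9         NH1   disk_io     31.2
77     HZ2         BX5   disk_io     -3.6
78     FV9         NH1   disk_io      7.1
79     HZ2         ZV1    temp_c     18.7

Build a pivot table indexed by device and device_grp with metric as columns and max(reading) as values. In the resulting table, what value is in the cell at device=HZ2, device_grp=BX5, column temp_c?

79.2

Rows with device=HZ2, device_grp=BX5 and metric=temp_c: reading values are -14.1, 79.2, 71.6, 32.6, -19.5.
max(-14.1, 79.2, 71.6, 32.6, -19.5) = 79.2.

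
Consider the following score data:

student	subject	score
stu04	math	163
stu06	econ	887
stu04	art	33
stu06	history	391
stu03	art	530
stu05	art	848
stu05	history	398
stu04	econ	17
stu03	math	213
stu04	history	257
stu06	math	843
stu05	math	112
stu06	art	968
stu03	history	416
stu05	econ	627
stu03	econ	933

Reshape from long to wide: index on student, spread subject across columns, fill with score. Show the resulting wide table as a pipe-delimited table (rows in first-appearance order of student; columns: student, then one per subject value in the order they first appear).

Columns: student plus the 4 distinct subject values (math, econ, art, history).
For example, row stu04 column math takes score=163 from the long row (stu04, math).

| student | math | econ | art | history |
| stu04 | 163 | 17 | 33 | 257 |
| stu06 | 843 | 887 | 968 | 391 |
| stu03 | 213 | 933 | 530 | 416 |
| stu05 | 112 | 627 | 848 | 398 |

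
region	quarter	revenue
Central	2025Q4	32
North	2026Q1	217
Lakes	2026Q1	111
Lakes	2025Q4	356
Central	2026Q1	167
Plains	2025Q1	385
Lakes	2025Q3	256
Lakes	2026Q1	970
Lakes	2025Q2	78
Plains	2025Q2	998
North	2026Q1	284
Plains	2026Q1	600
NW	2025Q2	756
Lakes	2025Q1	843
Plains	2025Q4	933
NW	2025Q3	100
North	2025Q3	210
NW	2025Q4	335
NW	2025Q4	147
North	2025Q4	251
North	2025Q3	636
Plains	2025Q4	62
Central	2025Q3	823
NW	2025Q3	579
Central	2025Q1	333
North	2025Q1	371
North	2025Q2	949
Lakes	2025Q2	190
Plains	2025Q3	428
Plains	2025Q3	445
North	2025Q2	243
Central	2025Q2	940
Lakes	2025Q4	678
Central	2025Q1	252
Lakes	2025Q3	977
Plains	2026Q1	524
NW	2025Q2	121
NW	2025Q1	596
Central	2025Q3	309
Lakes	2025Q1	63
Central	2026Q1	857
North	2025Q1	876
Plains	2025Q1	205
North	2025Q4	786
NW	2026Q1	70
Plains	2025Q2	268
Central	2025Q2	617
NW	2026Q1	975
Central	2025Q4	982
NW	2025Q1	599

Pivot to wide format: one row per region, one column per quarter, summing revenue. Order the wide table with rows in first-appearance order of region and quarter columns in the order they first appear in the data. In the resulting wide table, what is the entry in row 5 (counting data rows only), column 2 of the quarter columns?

With rows in first-appearance order of region, row 5 is region=NW. quarter columns in first-appearance order: 2025Q4, 2026Q1, 2025Q1, 2025Q3, 2025Q2; column 2 is 2026Q1.
Long rows with region=NW, quarter=2026Q1: 70 + 975 = 1045.

1045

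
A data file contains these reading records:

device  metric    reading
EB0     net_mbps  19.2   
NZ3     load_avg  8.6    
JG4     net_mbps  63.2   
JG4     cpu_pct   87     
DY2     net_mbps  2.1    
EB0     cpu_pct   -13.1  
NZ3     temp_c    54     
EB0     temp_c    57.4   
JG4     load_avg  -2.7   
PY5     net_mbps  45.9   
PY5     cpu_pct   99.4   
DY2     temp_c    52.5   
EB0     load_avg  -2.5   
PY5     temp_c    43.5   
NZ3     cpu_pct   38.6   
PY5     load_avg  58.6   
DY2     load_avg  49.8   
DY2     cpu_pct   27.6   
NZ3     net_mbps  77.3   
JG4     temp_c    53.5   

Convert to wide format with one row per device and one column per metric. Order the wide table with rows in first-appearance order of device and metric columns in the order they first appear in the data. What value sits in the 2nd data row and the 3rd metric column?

With rows in first-appearance order of device, row 2 is device=NZ3. metric columns in first-appearance order: net_mbps, load_avg, cpu_pct, temp_c; column 3 is cpu_pct.
Long rows with device=NZ3, metric=cpu_pct: reading = 38.6.

38.6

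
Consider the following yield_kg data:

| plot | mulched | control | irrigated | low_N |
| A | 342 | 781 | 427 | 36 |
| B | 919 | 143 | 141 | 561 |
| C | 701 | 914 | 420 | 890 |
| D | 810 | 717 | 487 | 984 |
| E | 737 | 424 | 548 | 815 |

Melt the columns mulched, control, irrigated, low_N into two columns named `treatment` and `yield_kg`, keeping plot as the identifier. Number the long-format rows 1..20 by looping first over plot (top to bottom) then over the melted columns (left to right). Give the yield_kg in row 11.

20 rows total (5 × 4). Row 11: index ⌊(11-1)/4⌋ = 2 into plot → C; (11-1) mod 4 = 2 into the melted columns → irrigated.
So row 11 is (C, irrigated, 420); yield_kg = 420.

420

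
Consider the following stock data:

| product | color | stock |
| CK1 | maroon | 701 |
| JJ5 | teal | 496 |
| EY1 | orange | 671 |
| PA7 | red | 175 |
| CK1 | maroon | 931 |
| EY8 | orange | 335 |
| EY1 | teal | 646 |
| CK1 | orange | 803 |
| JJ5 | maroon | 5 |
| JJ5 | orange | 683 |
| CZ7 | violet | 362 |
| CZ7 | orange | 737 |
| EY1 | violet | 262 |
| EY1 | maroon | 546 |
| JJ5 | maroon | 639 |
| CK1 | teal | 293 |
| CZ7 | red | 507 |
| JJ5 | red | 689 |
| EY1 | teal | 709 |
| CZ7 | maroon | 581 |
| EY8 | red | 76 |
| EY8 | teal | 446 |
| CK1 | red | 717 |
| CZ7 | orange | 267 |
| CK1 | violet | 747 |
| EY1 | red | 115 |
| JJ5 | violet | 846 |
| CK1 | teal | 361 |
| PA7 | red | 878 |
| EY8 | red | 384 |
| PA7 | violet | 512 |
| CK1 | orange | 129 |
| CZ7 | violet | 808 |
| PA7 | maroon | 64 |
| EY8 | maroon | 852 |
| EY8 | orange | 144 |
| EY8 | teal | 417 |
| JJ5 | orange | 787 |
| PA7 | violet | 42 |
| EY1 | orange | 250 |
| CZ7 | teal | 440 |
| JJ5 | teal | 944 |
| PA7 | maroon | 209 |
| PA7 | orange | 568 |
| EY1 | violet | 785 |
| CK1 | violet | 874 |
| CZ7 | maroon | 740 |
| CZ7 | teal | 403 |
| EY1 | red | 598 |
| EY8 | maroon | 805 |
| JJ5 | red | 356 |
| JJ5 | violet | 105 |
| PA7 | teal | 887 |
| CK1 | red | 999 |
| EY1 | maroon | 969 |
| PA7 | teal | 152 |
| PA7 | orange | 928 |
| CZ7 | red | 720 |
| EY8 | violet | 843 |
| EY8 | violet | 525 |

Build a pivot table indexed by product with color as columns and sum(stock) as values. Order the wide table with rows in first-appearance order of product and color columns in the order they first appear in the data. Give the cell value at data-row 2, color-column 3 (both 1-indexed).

With rows in first-appearance order of product, row 2 is product=JJ5. color columns in first-appearance order: maroon, teal, orange, red, violet; column 3 is orange.
Long rows with product=JJ5, color=orange: 683 + 787 = 1470.

1470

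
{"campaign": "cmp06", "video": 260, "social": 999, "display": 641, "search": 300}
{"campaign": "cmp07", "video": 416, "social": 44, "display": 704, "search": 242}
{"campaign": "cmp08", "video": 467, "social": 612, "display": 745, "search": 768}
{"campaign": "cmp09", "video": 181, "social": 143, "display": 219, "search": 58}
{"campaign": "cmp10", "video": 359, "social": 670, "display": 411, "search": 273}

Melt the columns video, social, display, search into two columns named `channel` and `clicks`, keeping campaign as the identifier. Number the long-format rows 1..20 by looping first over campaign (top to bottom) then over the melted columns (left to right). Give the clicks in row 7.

704

20 rows total (5 × 4). Row 7: index ⌊(7-1)/4⌋ = 1 into campaign → cmp07; (7-1) mod 4 = 2 into the melted columns → display.
So row 7 is (cmp07, display, 704); clicks = 704.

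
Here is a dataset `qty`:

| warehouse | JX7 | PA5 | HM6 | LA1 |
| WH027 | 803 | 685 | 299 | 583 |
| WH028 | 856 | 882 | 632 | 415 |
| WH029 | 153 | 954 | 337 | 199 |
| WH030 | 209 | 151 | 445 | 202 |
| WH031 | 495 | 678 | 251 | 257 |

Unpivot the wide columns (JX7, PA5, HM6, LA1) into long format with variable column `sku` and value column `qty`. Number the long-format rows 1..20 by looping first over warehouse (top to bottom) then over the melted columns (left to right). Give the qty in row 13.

209

20 rows total (5 × 4). Row 13: index ⌊(13-1)/4⌋ = 3 into warehouse → WH030; (13-1) mod 4 = 0 into the melted columns → JX7.
So row 13 is (WH030, JX7, 209); qty = 209.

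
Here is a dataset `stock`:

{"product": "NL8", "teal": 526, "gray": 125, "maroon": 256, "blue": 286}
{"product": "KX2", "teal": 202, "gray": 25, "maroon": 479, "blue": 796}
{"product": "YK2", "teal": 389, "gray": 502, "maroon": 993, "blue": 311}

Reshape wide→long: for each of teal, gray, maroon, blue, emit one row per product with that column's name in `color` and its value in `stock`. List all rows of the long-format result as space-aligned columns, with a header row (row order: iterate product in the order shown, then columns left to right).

product  color   stock
NL8      teal    526  
NL8      gray    125  
NL8      maroon  256  
NL8      blue    286  
KX2      teal    202  
KX2      gray    25   
KX2      maroon  479  
KX2      blue    796  
YK2      teal    389  
YK2      gray    502  
YK2      maroon  993  
YK2      blue    311  

Each (product, column) pair becomes one row: 3 × 4 = 12 rows.
For example, (NL8, teal) → stock=526.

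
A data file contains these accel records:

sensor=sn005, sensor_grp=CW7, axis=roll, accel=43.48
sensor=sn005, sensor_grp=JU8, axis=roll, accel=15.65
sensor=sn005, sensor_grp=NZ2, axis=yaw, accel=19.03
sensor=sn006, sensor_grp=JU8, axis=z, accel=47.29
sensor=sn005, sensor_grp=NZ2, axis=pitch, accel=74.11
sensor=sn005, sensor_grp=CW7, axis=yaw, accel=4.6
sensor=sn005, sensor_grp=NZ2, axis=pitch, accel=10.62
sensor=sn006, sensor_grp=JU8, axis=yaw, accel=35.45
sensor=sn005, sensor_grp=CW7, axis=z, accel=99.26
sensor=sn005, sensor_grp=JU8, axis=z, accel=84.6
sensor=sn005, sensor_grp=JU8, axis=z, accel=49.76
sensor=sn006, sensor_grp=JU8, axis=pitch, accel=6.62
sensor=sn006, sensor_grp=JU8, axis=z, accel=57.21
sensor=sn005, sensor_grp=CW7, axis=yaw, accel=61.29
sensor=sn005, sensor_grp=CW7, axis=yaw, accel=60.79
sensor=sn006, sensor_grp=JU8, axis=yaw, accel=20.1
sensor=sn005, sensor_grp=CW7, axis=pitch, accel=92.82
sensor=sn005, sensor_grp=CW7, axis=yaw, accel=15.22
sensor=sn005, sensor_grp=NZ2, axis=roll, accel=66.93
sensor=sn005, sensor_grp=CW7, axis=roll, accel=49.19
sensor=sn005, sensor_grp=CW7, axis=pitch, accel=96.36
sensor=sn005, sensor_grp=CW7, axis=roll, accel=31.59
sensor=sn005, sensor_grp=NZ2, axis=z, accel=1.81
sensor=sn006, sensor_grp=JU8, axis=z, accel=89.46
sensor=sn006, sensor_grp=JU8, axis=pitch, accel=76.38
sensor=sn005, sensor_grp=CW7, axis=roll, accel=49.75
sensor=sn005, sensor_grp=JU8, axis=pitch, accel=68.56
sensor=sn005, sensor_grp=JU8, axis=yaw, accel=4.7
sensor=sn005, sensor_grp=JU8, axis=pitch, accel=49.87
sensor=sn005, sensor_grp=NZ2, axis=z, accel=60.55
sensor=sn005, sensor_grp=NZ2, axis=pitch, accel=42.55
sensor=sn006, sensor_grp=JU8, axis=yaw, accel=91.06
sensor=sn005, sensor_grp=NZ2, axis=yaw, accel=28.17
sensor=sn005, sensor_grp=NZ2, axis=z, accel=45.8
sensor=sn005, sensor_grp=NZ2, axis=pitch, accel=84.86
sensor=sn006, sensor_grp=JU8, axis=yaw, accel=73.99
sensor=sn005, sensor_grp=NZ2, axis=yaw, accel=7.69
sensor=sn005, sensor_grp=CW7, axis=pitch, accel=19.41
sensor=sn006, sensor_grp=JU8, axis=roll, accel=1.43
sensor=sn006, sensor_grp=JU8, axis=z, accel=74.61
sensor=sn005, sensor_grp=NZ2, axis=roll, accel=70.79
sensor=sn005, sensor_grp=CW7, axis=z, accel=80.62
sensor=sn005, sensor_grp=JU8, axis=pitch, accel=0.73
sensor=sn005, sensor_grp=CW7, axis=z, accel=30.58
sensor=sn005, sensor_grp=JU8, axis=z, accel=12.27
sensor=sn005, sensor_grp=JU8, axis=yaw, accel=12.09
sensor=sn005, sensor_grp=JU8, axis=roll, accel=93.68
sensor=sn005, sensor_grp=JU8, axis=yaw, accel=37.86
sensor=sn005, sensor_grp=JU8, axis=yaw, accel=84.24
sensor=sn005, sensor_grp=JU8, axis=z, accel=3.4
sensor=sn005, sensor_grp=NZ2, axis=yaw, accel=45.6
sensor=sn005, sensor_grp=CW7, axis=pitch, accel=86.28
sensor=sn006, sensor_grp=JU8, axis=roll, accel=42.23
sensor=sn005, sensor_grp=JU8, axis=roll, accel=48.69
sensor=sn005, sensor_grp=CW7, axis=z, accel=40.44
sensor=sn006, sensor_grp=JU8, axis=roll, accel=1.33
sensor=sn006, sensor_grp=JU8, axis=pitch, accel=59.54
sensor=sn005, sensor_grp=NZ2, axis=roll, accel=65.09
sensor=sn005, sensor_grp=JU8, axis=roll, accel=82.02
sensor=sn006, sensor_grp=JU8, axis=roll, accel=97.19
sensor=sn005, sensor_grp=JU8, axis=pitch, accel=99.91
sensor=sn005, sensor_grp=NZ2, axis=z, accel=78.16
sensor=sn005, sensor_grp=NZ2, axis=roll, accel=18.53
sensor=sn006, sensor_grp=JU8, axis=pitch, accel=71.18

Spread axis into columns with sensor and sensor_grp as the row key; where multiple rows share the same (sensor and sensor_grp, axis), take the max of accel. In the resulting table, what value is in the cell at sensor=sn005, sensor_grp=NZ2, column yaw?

45.6

Rows with sensor=sn005, sensor_grp=NZ2 and axis=yaw: accel values are 19.03, 28.17, 7.69, 45.6.
max(19.03, 28.17, 7.69, 45.6) = 45.6.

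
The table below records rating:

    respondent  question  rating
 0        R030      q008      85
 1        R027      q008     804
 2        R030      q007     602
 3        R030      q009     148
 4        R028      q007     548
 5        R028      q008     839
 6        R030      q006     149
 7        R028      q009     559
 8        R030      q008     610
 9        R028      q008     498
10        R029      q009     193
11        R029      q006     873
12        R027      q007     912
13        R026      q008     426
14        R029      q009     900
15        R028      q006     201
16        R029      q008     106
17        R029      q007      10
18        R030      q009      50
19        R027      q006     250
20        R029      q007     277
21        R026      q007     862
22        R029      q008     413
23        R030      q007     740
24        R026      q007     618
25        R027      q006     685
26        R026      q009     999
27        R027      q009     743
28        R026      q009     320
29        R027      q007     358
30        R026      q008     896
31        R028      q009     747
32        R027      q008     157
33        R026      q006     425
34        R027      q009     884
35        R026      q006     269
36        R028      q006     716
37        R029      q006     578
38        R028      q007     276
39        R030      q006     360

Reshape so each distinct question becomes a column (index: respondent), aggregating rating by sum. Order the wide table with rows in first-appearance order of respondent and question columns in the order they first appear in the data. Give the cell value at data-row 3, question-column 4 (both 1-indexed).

With rows in first-appearance order of respondent, row 3 is respondent=R028. question columns in first-appearance order: q008, q007, q009, q006; column 4 is q006.
Long rows with respondent=R028, question=q006: 201 + 716 = 917.

917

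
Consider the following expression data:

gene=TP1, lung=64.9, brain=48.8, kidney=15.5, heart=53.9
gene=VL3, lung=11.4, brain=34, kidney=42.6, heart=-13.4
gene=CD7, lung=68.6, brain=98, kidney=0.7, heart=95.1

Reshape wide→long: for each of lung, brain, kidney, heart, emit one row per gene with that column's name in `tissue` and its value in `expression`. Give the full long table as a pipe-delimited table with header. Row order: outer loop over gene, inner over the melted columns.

| gene | tissue | expression |
| TP1 | lung | 64.9 |
| TP1 | brain | 48.8 |
| TP1 | kidney | 15.5 |
| TP1 | heart | 53.9 |
| VL3 | lung | 11.4 |
| VL3 | brain | 34 |
| VL3 | kidney | 42.6 |
| VL3 | heart | -13.4 |
| CD7 | lung | 68.6 |
| CD7 | brain | 98 |
| CD7 | kidney | 0.7 |
| CD7 | heart | 95.1 |

Each (gene, column) pair becomes one row: 3 × 4 = 12 rows.
For example, (TP1, lung) → expression=64.9.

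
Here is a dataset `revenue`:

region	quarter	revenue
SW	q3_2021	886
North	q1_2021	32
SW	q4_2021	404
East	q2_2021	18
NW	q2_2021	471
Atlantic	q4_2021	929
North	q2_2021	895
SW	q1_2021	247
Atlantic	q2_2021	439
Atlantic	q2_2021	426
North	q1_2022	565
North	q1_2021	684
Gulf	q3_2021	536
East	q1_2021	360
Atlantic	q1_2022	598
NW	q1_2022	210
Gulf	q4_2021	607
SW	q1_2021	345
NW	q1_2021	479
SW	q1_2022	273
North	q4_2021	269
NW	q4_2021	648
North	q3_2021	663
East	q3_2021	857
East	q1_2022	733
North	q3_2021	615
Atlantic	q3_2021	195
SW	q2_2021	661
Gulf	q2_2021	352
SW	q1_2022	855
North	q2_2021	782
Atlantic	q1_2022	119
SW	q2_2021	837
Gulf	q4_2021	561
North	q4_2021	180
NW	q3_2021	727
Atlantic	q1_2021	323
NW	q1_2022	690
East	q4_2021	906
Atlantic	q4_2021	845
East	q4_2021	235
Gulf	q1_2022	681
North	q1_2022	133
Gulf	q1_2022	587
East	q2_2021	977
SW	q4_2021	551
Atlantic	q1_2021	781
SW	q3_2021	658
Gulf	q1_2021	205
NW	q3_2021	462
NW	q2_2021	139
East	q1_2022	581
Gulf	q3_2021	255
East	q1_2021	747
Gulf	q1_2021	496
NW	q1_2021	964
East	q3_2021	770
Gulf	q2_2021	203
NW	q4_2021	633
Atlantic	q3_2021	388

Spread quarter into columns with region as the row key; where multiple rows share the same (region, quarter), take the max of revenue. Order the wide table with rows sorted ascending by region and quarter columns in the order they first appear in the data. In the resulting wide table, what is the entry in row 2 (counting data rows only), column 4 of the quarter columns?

With rows sorted ascending by region, row 2 is region=East. quarter columns in first-appearance order: q3_2021, q1_2021, q4_2021, q2_2021, q1_2022; column 4 is q2_2021.
Long rows with region=East, quarter=q2_2021: max(18, 977) = 977.

977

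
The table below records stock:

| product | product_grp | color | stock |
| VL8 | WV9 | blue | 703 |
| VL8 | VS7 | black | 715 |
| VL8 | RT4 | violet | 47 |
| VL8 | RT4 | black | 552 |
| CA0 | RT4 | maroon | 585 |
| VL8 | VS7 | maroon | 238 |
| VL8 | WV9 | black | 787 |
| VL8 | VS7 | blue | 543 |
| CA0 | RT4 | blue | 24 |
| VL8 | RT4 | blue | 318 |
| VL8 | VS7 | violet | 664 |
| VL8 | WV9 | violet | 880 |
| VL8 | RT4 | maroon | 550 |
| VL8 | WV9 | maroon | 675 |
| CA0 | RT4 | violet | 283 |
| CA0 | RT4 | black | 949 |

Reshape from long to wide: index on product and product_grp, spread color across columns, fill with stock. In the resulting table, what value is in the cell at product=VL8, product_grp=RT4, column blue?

Wide layout: rows indexed by product and product_grp, columns are the 4 distinct color values (blue, black, violet, maroon).
Cell (product=VL8, product_grp=RT4, color=blue) draws from the long row where product=VL8, product_grp=RT4 and color=blue, which has stock=318.

318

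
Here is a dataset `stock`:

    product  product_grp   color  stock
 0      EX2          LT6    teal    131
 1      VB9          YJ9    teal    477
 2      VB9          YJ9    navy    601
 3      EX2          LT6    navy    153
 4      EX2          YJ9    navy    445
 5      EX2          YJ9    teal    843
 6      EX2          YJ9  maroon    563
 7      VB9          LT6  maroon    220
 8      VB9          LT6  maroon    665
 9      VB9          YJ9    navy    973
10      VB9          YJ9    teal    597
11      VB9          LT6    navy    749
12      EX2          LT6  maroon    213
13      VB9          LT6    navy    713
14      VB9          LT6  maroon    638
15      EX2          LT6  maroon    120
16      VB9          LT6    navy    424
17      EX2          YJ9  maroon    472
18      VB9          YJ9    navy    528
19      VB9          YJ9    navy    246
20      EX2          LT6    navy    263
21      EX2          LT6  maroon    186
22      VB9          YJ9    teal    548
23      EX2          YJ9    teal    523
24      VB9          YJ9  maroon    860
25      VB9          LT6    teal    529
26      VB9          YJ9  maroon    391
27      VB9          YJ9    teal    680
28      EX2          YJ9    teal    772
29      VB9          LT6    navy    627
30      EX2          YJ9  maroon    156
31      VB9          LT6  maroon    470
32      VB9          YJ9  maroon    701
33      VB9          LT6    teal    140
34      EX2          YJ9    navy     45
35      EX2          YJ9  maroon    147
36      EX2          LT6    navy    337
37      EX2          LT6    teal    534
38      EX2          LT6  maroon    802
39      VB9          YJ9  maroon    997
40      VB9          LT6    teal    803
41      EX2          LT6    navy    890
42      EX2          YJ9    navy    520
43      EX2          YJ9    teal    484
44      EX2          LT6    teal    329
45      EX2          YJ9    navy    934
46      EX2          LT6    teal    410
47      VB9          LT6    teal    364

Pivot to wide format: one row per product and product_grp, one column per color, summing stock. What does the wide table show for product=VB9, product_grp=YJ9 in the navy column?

Rows with product=VB9, product_grp=YJ9 and color=navy: stock values are 601, 973, 528, 246.
601 + 973 + 528 + 246 = 2348.

2348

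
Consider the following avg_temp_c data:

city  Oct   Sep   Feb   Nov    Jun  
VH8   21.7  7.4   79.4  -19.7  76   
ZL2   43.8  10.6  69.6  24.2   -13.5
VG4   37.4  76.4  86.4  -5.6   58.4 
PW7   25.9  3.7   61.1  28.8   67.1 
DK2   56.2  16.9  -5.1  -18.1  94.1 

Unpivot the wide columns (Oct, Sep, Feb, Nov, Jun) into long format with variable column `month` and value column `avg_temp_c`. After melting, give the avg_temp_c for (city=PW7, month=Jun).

67.1

Unpivoting turns each (city, wide-column) pair into one long row.
The wide cell at row PW7, column Jun holds 67.1, so the long row (PW7, Jun) has avg_temp_c=67.1.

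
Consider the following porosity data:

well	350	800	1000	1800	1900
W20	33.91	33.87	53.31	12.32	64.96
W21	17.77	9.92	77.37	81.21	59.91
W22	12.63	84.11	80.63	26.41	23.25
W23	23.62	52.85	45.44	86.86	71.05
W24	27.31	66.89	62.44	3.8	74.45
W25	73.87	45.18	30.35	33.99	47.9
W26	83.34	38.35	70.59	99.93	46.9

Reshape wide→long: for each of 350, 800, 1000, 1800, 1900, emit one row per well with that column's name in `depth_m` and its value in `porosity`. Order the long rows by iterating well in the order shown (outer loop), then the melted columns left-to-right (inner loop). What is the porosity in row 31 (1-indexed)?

83.34

35 rows total (7 × 5). Row 31: index ⌊(31-1)/5⌋ = 6 into well → W26; (31-1) mod 5 = 0 into the melted columns → 350.
So row 31 is (W26, 350, 83.34); porosity = 83.34.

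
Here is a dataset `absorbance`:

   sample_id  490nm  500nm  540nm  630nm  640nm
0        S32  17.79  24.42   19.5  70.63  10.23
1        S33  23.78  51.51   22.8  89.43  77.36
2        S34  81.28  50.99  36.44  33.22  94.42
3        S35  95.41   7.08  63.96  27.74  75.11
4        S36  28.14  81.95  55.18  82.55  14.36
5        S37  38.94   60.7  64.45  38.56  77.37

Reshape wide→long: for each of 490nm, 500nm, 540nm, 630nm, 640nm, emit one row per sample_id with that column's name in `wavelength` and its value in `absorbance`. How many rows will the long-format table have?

6 sample_id values × 5 melted columns = 30 rows.

30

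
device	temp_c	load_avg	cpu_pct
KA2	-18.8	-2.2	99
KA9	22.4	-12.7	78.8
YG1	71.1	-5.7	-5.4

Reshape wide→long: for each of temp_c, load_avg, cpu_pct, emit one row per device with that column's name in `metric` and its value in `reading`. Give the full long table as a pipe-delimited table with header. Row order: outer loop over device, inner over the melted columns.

| device | metric | reading |
| KA2 | temp_c | -18.8 |
| KA2 | load_avg | -2.2 |
| KA2 | cpu_pct | 99 |
| KA9 | temp_c | 22.4 |
| KA9 | load_avg | -12.7 |
| KA9 | cpu_pct | 78.8 |
| YG1 | temp_c | 71.1 |
| YG1 | load_avg | -5.7 |
| YG1 | cpu_pct | -5.4 |

Each (device, column) pair becomes one row: 3 × 3 = 9 rows.
For example, (KA2, temp_c) → reading=-18.8.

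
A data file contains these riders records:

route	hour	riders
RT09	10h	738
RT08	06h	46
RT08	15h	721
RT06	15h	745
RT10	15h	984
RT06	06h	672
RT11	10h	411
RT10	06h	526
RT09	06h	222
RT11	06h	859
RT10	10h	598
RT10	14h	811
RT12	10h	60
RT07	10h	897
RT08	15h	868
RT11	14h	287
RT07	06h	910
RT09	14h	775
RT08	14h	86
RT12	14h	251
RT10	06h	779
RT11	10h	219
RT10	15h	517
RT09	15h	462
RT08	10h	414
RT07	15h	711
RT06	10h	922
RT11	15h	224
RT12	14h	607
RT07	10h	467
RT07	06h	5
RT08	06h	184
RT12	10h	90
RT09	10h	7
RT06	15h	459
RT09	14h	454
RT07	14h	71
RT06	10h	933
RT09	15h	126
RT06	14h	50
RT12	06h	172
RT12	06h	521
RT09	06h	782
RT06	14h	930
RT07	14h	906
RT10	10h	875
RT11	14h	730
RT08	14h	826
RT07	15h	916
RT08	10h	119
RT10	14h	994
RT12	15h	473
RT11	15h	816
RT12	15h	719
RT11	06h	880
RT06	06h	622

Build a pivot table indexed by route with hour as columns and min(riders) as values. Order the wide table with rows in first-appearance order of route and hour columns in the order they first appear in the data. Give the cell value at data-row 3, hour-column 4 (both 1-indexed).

50

With rows in first-appearance order of route, row 3 is route=RT06. hour columns in first-appearance order: 10h, 06h, 15h, 14h; column 4 is 14h.
Long rows with route=RT06, hour=14h: min(50, 930) = 50.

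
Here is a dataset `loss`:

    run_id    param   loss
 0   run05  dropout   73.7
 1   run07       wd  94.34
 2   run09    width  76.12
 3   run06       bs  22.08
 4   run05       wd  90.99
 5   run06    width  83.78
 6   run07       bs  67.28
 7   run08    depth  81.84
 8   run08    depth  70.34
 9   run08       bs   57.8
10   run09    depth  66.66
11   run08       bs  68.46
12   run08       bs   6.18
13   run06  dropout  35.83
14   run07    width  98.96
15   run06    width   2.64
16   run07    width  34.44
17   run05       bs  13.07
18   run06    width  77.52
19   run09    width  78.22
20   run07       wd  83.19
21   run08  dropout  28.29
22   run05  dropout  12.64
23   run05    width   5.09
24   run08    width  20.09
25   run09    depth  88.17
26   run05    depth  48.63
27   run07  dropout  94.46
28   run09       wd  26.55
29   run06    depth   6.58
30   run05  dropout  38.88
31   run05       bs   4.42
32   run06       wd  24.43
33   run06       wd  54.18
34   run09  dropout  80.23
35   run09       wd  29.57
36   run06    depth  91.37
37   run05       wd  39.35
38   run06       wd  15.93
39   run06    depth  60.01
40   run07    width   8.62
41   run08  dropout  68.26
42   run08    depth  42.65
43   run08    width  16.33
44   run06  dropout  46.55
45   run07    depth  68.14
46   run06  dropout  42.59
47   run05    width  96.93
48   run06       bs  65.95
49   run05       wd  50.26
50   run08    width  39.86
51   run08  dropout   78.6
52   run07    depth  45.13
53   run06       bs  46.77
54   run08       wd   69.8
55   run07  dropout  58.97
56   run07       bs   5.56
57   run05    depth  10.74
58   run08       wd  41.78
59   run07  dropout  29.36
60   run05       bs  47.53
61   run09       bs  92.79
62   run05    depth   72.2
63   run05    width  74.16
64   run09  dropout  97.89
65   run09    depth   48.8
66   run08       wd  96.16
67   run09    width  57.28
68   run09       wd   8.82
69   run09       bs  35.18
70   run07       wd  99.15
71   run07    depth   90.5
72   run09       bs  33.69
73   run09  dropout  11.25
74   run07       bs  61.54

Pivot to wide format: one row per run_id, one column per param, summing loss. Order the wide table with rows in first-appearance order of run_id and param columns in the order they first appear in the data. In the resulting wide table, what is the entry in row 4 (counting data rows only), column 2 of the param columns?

With rows in first-appearance order of run_id, row 4 is run_id=run06. param columns in first-appearance order: dropout, wd, width, bs, depth; column 2 is wd.
Long rows with run_id=run06, param=wd: 24.43 + 54.18 + 15.93 = 94.54.

94.54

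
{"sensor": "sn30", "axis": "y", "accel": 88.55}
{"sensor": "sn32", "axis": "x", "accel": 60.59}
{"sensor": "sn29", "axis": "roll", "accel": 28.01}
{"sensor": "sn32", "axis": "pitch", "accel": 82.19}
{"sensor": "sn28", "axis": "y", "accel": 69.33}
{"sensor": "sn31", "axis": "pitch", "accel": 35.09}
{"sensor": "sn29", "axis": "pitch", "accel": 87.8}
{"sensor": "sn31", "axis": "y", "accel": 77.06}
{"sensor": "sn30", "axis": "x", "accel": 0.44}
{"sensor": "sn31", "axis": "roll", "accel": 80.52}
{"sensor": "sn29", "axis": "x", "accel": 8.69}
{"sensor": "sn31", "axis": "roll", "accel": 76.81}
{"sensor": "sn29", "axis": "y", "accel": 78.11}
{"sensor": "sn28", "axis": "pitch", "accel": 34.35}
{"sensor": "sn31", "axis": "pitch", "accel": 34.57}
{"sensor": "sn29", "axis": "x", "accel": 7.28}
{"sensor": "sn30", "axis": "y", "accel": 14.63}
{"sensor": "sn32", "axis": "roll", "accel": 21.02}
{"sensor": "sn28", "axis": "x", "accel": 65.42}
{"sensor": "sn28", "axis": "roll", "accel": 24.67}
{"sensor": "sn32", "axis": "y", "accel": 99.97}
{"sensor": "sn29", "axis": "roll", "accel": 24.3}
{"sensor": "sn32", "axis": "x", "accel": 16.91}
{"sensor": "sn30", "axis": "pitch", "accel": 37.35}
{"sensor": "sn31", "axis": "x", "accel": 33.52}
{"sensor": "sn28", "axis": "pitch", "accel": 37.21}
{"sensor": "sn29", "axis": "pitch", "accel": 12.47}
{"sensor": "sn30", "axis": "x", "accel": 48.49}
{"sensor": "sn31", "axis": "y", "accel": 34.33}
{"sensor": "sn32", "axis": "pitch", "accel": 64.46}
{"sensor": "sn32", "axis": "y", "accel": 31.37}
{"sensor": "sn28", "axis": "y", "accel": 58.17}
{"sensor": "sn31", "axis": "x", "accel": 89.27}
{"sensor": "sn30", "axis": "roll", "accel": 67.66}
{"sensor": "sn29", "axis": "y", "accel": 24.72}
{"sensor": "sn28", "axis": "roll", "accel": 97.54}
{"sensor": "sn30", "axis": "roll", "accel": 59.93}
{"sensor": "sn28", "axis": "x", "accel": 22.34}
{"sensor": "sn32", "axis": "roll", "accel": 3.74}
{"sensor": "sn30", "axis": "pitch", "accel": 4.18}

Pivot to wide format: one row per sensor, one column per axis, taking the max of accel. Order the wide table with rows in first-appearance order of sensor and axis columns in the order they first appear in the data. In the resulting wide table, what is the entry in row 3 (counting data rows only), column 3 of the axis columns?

With rows in first-appearance order of sensor, row 3 is sensor=sn29. axis columns in first-appearance order: y, x, roll, pitch; column 3 is roll.
Long rows with sensor=sn29, axis=roll: max(28.01, 24.3) = 28.01.

28.01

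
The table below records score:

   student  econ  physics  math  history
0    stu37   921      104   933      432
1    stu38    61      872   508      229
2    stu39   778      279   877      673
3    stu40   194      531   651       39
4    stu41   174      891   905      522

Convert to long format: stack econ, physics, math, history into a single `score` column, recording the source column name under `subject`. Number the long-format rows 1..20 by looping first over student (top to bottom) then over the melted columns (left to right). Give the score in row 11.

20 rows total (5 × 4). Row 11: index ⌊(11-1)/4⌋ = 2 into student → stu39; (11-1) mod 4 = 2 into the melted columns → math.
So row 11 is (stu39, math, 877); score = 877.

877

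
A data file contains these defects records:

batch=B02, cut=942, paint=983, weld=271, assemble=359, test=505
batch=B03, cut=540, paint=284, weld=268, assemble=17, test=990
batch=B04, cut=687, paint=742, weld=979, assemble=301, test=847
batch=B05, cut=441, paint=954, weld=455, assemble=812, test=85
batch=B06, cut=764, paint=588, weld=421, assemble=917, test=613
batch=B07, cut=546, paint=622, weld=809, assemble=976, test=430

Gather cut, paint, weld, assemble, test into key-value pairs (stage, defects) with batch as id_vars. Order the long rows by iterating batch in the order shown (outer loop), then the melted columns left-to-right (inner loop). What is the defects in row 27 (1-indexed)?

30 rows total (6 × 5). Row 27: index ⌊(27-1)/5⌋ = 5 into batch → B07; (27-1) mod 5 = 1 into the melted columns → paint.
So row 27 is (B07, paint, 622); defects = 622.

622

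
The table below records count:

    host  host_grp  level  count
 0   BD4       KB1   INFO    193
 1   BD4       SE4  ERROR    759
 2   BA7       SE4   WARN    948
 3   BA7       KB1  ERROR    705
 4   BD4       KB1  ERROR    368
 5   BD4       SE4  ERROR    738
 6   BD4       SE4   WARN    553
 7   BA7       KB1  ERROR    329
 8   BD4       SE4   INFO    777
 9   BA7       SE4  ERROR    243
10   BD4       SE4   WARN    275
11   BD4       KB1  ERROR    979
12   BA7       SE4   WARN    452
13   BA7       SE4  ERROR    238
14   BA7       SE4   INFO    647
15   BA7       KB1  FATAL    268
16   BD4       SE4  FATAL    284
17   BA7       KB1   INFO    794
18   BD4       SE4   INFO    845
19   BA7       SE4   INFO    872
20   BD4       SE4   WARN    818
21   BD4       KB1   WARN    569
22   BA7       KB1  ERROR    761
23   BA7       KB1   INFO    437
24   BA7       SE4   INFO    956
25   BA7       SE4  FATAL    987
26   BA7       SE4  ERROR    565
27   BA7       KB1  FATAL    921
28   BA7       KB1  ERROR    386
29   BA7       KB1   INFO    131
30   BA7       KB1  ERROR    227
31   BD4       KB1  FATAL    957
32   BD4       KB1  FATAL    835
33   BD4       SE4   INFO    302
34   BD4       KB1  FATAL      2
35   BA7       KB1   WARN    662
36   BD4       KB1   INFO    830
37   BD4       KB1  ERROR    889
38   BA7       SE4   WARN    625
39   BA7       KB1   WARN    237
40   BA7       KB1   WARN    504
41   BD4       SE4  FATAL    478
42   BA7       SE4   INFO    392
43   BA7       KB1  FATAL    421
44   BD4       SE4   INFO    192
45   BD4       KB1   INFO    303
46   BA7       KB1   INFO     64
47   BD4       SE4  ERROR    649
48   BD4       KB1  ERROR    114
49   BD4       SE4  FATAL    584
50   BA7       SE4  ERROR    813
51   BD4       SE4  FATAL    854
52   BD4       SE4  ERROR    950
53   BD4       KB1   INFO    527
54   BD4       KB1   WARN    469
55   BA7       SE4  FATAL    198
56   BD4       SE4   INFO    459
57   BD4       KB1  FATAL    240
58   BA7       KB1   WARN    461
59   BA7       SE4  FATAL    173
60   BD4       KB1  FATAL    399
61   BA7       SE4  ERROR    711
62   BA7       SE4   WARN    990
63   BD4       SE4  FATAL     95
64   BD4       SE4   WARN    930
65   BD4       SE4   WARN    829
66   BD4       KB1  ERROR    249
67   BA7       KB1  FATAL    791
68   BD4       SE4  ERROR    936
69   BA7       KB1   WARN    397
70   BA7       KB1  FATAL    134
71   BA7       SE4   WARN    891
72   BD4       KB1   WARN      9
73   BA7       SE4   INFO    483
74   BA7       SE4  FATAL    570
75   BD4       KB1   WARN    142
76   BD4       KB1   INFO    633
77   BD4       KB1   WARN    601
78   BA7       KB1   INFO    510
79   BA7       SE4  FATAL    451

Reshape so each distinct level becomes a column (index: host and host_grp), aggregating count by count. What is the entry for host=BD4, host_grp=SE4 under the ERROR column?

5

Rows with host=BD4, host_grp=SE4 and level=ERROR: count values are 759, 738, 649, 950, 936.
5 rows match — count = 5.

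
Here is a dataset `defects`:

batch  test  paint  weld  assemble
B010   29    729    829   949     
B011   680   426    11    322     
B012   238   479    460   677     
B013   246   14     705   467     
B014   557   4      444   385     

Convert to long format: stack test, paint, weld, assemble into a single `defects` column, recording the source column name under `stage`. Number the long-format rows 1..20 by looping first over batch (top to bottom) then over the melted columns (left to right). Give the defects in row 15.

20 rows total (5 × 4). Row 15: index ⌊(15-1)/4⌋ = 3 into batch → B013; (15-1) mod 4 = 2 into the melted columns → weld.
So row 15 is (B013, weld, 705); defects = 705.

705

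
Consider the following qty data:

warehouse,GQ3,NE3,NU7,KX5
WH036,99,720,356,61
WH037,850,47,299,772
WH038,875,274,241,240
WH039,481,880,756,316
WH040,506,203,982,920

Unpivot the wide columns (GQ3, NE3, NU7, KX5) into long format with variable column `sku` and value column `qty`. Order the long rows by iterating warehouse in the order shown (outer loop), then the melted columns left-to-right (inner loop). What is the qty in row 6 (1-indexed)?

20 rows total (5 × 4). Row 6: index ⌊(6-1)/4⌋ = 1 into warehouse → WH037; (6-1) mod 4 = 1 into the melted columns → NE3.
So row 6 is (WH037, NE3, 47); qty = 47.

47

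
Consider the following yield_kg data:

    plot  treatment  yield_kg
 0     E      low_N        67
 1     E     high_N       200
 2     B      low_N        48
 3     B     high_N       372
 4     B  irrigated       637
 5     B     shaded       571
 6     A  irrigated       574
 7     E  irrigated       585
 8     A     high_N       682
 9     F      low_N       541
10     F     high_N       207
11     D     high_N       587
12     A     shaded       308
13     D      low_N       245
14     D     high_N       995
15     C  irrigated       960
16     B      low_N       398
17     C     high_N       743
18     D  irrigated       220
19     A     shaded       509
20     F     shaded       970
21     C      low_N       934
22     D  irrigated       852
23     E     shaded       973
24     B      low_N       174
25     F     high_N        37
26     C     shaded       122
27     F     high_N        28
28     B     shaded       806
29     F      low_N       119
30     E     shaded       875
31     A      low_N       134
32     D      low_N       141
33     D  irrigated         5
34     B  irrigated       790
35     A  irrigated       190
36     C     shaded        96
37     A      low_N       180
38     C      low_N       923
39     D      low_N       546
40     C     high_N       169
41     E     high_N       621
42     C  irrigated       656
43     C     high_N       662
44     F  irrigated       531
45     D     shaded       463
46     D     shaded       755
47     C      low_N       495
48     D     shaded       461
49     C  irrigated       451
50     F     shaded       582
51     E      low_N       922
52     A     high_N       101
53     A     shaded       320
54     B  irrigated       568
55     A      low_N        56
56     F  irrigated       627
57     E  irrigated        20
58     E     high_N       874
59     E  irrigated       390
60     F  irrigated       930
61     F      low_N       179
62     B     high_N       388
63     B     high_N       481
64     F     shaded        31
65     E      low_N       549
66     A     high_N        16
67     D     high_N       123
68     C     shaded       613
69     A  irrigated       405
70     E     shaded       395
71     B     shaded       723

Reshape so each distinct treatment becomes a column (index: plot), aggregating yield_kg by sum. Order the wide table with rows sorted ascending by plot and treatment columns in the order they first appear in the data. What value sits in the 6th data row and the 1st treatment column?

With rows sorted ascending by plot, row 6 is plot=F. treatment columns in first-appearance order: low_N, high_N, irrigated, shaded; column 1 is low_N.
Long rows with plot=F, treatment=low_N: 541 + 119 + 179 = 839.

839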